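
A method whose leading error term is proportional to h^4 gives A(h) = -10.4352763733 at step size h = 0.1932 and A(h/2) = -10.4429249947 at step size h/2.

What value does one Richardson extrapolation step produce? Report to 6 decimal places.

-10.443435

Leading term ∝ h^4; use weight 16 = 2^4.
Top: 16(-10.4429249947) − (-10.4352763733) = -156.6515235419
Extrapolated: (-156.6515235419) / 15 = -10.4434349028
Gap between inputs: 7.649e-03; correction applied: −0.0005099081.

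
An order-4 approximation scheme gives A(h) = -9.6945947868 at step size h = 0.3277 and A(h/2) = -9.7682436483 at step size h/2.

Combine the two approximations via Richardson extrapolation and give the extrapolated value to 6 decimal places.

-9.773154

Method order is 4; weight 2^4 = 16.
Top: 16(-9.7682436483) − (-9.6945947868) = -146.5973035860
Denominator 16 − 1 = 15.
Result: -9.7731535724
Gap between inputs: 7.365e-02; correction applied: −0.0049099241.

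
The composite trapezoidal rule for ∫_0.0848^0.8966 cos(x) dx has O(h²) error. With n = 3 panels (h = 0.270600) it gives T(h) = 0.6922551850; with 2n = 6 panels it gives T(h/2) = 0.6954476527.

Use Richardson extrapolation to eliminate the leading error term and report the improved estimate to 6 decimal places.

Leading term ∝ h^2; use weight 4 = 2^2.
2^2*A(h/2) = 2.7817906108; minus A(h) gives 2.0895354258.
2.0895354258 ÷ 3 = 0.6965118086
Shift from A(h/2): +0.0010641559.

0.696512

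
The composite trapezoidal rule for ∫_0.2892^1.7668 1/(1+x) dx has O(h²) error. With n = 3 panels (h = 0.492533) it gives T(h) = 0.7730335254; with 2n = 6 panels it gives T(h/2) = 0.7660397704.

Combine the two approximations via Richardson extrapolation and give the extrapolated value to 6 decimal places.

Order 2 gives 2^r = 4 and 2^r − 1 = 3.
2^2*A(h/2) = 3.0641590816; minus A(h) gives 2.2911255562.
Extrapolated: 2.2911255562 / 3 = 0.7637085187

0.763709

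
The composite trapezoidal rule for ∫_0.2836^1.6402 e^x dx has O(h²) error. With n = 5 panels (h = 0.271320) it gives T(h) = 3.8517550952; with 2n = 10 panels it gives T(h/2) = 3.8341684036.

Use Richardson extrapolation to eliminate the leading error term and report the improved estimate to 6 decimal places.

The method has order 2: 2^2 = 4.
4×3.8341684036 = 15.3366736144; 15.3366736144 − 3.8517550952 = 11.4849185192
Denominator 4 − 1 = 3.
(4×3.8341684036 − 3.8517550952)/(4 − 1) = 3.8283061731

3.828306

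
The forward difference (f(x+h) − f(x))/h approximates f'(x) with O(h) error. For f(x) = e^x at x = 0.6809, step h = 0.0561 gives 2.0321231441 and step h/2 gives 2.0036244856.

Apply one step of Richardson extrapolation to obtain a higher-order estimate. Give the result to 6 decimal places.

1.975126

Error is O(h^1); halving h shrinks it by 2^1 = 2.
Numerator 2 × A(h/2) − A(h) = 2 × 2.0036244856 − 2.0321231441 = 1.9751258271
Divide by 2^1 − 1 = 1.
So the Richardson estimate is 1.9751258271.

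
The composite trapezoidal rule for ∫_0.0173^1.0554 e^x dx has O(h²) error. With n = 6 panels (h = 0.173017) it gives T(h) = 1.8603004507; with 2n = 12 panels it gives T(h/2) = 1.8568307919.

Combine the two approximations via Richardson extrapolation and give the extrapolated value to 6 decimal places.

1.855674

With r = 2 the leading error scales as h^2, so the weight is 2^2 = 4.
4 × 1.8568307919 − 1.8603004507 = 5.5670227169
Divide by 2^2 − 1 = 3.
Result: 1.8556742390
Shift from A(h/2): −0.0011565529.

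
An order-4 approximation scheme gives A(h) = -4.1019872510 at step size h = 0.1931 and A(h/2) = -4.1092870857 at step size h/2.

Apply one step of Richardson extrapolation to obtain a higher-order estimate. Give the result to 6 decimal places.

Leading term ∝ h^4; use weight 16 = 2^4.
Numerator 16·A(h/2) − A(h) = 16·(-4.1092870857) − (-4.1019872510) = -61.6466061202
R = (-61.6466061202)/15 = -4.1097737413

-4.109774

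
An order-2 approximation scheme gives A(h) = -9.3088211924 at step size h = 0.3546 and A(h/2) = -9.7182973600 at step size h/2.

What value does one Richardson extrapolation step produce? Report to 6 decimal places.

r = 2, so 2^r = 4.
2^2 × A(h/2) = -38.8731894400; minus A(h) gives -29.5643682476.
R = (-29.5643682476)/3 = -9.8547894159
Gap between inputs: 4.095e-01; correction applied: −0.1364920559.

-9.854789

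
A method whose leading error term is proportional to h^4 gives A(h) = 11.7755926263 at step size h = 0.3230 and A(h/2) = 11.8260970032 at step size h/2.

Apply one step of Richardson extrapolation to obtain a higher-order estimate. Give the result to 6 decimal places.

Method order is 4; weight 2^4 = 16.
A(h/2) − A(h) = 11.8260970032 − 11.7755926263 = 0.0505043769
Divide by 2^4 − 1 = 15: 0.0505043769/15 = 0.0033669585
R = 11.8260970032 + 0.0033669585 = 11.8294639617
Shift from A(h/2): +0.0033669585.

11.829464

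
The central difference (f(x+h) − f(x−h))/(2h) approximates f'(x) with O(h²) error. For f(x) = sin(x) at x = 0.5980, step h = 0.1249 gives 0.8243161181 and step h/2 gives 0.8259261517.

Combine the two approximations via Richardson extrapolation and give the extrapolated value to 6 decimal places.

With r = 2 the leading error scales as h^2, so the weight is 2^2 = 4.
4×0.8259261517 = 3.3037046068; subtract 0.8243161181 → 2.4793884887
Denominator 4 − 1 = 3.
So the Richardson estimate is 0.8264628296.

0.826463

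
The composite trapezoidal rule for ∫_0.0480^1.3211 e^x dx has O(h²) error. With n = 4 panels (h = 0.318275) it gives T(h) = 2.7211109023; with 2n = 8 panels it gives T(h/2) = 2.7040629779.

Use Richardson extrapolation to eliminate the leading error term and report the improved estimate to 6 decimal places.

2.698380

The method has order 2: 2^2 = 4.
2^2*A(h/2) = 10.8162519116; minus A(h) gives 8.0951410093.
8.0951410093 ÷ 3 = 2.6983803364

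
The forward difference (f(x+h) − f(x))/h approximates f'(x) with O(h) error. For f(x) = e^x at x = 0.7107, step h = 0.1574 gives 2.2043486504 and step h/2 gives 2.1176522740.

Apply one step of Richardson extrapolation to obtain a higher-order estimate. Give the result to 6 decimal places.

2.030956

The method has order 1: 2^1 = 2.
2×2.1176522740 = 4.2353045480; 4.2353045480 − 2.2043486504 = 2.0309558976
Divide by 2^1 − 1 = 1.
So the Richardson estimate is 2.0309558976.
Correction |R − A(h/2)| = 8.670e-02; gap |A(h/2) − A(h)| = 8.670e-02.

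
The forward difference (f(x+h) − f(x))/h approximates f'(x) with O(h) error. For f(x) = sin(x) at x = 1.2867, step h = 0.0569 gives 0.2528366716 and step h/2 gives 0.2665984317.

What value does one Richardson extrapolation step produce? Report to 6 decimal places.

r = 1, so 2^r = 2.
Top: 2(0.2665984317) − (0.2528366716) = 0.2803601918
Divide by 2^1 − 1 = 1.
0.2803601918 ÷ 1 = 0.2803601918
Shift from A(h/2): +0.0137617601.

0.280360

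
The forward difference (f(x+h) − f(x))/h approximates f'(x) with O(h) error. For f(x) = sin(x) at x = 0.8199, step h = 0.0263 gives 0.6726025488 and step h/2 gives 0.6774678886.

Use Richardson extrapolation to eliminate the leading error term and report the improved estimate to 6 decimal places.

r = 1: numerator weight 2, denominator 1.
2·0.6774678886 = 1.3549357772; 1.3549357772 − 0.6726025488 = 0.6823332284
(2·0.6774678886 − 0.6726025488)/(2 − 1) = 0.6823332284
Gap between inputs: 4.865e-03; correction applied: +0.0048653398.

0.682333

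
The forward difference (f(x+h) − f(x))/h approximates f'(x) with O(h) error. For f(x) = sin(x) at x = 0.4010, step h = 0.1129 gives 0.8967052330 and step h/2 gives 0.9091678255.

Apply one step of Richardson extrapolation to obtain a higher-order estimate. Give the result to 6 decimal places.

0.921630

Order 1 gives 2^r = 2 and 2^r − 1 = 1.
2·0.9091678255 − 0.8967052330 = 0.9216304180
Divide by 2^1 − 1 = 1.
So the Richardson estimate is 0.9216304180.
Gap between inputs: 1.246e-02; correction applied: +0.0124625925.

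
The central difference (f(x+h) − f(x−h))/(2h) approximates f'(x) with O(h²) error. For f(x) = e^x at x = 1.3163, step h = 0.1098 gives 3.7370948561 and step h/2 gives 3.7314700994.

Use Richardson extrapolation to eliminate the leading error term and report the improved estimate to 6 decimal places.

3.729595

Method order is 2; weight 2^2 = 4.
4×3.7314700994 − 3.7370948561 = 11.1887855415
Denominator 4 − 1 = 3.
Result: 3.7295951805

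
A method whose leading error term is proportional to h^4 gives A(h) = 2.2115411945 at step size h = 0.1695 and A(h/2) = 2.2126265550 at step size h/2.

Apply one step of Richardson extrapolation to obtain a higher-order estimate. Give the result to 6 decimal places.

Error is O(h^4); halving h shrinks it by 2^4 = 16.
16*2.2126265550 − 2.2115411945 = 33.1904836855
(16*2.2126265550 − 2.2115411945)/(16 − 1) = 2.2126989124

2.212699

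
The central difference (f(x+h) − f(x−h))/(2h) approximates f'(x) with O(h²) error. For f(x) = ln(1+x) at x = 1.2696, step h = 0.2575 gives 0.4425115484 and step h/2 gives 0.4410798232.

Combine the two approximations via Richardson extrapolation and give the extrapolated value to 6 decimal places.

Order 2 gives 2^r = 4 and 2^r − 1 = 3.
4 × 0.4410798232 = 1.7643192928; 1.7643192928 − 0.4425115484 = 1.3218077444
R = 1.3218077444/3 = 0.4406025815

0.440603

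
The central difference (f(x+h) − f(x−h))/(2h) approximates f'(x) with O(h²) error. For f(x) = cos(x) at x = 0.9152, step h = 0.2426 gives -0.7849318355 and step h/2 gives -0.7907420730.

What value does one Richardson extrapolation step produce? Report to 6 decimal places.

Error is O(h^2); halving h shrinks it by 2^2 = 4.
4 × (-0.7907420730) = -3.1629682920; subtract (-0.7849318355) → -2.3780364565
R = (-2.3780364565)/3 = -0.7926788188
Correction |R − A(h/2)| = 1.937e-03; gap |A(h/2) − A(h)| = 5.810e-03.

-0.792679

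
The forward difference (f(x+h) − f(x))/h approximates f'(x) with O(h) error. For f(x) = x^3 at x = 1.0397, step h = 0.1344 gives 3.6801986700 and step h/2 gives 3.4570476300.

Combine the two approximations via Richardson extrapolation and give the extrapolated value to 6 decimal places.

3.233897

r = 1, so 2^r = 2.
Numerator 2·A(h/2) − A(h) = 2·3.4570476300 − 3.6801986700 = 3.2338965900
Denominator 2 − 1 = 1.
3.2338965900 ÷ 1 = 3.2338965900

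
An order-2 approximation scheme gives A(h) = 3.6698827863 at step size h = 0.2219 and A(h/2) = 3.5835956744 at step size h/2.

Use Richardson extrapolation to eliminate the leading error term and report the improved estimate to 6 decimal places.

3.554833

Method order is 2; weight 2^2 = 4.
Weighted: 14.3343826976 − 3.6698827863 = 10.6644999113
R = 10.6644999113/3 = 3.5548333038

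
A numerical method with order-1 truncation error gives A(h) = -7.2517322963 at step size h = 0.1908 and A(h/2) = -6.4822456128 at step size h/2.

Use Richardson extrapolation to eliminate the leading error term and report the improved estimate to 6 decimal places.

Order 1 gives 2^r = 2 and 2^r − 1 = 1.
2·(-6.4822456128) = -12.9644912256; subtract (-7.2517322963) → -5.7127589293
Denominator 2 − 1 = 1.
So the Richardson estimate is -5.7127589293.
Gap between inputs: 7.695e-01; correction applied: +0.7694866835.

-5.712759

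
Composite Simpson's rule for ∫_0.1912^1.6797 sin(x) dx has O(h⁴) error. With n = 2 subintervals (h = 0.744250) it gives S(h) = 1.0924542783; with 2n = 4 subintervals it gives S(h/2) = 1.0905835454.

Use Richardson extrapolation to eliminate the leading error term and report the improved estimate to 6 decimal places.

Method order is 4; weight 2^4 = 16.
2^4·A(h/2) = 17.4493367264; minus A(h) gives 16.3568824481.
Extrapolated: 16.3568824481 / 15 = 1.0904588299
Correction |R − A(h/2)| = 1.247e-04; gap |A(h/2) − A(h)| = 1.871e-03.

1.090459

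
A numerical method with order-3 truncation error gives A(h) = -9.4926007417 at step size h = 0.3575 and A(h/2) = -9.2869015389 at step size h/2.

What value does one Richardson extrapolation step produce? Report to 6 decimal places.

-9.257516

With r = 3 the leading error scales as h^3, so the weight is 2^3 = 8.
2^3×A(h/2) = -74.2952123112; minus A(h) gives -64.8026115695.
(-64.8026115695) ÷ 7 = -9.2575159385
Correction |R − A(h/2)| = 2.939e-02; gap |A(h/2) − A(h)| = 2.057e-01.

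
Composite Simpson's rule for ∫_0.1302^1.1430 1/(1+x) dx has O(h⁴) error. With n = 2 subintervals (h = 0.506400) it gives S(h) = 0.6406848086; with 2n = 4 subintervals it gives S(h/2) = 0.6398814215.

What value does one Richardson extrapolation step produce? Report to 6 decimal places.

Leading term ∝ h^4; use weight 16 = 2^4.
Numerator 16·A(h/2) − A(h) = 16·0.6398814215 − 0.6406848086 = 9.5974179354
Denominator 16 − 1 = 15.
(16·0.6398814215 − 0.6406848086)/(16 − 1) = 0.6398278624

0.639828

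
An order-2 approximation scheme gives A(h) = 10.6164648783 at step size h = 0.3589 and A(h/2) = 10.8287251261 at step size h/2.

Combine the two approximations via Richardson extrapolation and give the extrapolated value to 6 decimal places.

10.899479

r = 2, so 2^r = 4.
2^2*A(h/2) = 43.3149005044; minus A(h) gives 32.6984356261.
Denominator 4 − 1 = 3.
Result: 10.8994785420
Gap between inputs: 2.123e-01; correction applied: +0.0707534159.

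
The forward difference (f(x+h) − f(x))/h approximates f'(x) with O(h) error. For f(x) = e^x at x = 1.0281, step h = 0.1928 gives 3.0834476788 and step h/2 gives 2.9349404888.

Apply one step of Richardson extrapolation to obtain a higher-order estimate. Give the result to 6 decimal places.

Leading term ∝ h^1; use weight 2 = 2^1.
2·2.9349404888 − 3.0834476788 = 2.7864332988
2.7864332988 ÷ 1 = 2.7864332988
Correction |R − A(h/2)| = 1.485e-01; gap |A(h/2) − A(h)| = 1.485e-01.

2.786433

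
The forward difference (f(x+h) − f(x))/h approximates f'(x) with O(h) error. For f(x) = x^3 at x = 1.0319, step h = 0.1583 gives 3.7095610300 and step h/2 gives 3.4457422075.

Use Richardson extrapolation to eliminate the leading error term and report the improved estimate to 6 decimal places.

3.181923

Order 1 gives 2^r = 2 and 2^r − 1 = 1.
2·3.4457422075 − 3.7095610300 = 3.1819233850
Denominator 2 − 1 = 1.
3.1819233850 ÷ 1 = 3.1819233850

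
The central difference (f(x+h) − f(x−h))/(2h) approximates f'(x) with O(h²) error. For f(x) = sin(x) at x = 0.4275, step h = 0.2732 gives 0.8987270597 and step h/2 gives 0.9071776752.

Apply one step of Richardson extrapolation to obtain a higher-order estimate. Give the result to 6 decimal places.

0.909995

The method has order 2: 2^2 = 4.
Weighted: 3.6287107008 − 0.8987270597 = 2.7299836411
(4×0.9071776752 − 0.8987270597)/(4 − 1) = 0.9099945470
Gap between inputs: 8.451e-03; correction applied: +0.0028168718.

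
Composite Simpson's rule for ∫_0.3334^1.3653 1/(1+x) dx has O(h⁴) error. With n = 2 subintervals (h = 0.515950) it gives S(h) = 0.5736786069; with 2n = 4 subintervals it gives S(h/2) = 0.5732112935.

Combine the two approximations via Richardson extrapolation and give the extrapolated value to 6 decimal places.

0.573180

Leading term ∝ h^4; use weight 16 = 2^4.
2^4 × A(h/2) = 9.1713806960; minus A(h) gives 8.5977020891.
R = 8.5977020891/15 = 0.5731801393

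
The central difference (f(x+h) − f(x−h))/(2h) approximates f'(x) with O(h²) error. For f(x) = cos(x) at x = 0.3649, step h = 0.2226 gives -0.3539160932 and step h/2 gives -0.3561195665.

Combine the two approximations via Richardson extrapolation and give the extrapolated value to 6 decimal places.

Order 2 gives 2^r = 4 and 2^r − 1 = 3.
Numerator 4×A(h/2) − A(h) = 4×(-0.3561195665) − (-0.3539160932) = -1.0705621728
Denominator 4 − 1 = 3.
(-1.0705621728) ÷ 3 = -0.3568540576
Gap between inputs: 2.203e-03; correction applied: −0.0007344911.

-0.356854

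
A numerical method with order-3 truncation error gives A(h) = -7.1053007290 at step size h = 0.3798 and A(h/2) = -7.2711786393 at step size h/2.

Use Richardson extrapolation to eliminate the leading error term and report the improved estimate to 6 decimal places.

Error is O(h^3); halving h shrinks it by 2^3 = 8.
Numerator 8 × A(h/2) − A(h) = 8 × (-7.2711786393) − (-7.1053007290) = -51.0641283854
Divide by 2^3 − 1 = 7.
So the Richardson estimate is -7.2948754836.
Correction |R − A(h/2)| = 2.370e-02; gap |A(h/2) − A(h)| = 1.659e-01.

-7.294875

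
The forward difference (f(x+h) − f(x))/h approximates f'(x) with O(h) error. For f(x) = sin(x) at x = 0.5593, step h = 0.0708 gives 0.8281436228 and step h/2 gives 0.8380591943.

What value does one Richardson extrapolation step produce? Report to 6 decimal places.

r = 1, so 2^r = 2.
2^1×A(h/2) = 1.6761183886; minus A(h) gives 0.8479747658.
R = 0.8479747658/1 = 0.8479747658
Shift from A(h/2): +0.0099155715.

0.847975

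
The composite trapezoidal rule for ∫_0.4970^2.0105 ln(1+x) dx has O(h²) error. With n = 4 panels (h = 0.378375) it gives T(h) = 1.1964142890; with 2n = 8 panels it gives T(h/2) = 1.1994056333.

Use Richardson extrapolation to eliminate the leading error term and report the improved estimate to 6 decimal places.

Order 2 gives 2^r = 4 and 2^r − 1 = 3.
Numerator 4*A(h/2) − A(h) = 4*1.1994056333 − 1.1964142890 = 3.6012082442
Divide by 2^2 − 1 = 3.
So the Richardson estimate is 1.2004027481.

1.200403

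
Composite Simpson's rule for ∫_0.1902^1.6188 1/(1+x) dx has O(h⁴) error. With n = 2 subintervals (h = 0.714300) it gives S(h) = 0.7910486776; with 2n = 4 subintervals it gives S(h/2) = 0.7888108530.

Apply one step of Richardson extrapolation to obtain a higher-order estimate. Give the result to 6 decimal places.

0.788662

Error is O(h^4); halving h shrinks it by 2^4 = 16.
2^4 × A(h/2) = 12.6209736480; minus A(h) gives 11.8299249704.
11.8299249704 ÷ 15 = 0.7886616647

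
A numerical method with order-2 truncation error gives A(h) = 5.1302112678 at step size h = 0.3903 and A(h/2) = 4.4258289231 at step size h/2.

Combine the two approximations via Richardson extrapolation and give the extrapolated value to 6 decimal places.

4.191035

Order 2 gives 2^r = 4 and 2^r − 1 = 3.
Weighted: 17.7033156924 − 5.1302112678 = 12.5731044246
Denominator 4 − 1 = 3.
Extrapolated: 12.5731044246 / 3 = 4.1910348082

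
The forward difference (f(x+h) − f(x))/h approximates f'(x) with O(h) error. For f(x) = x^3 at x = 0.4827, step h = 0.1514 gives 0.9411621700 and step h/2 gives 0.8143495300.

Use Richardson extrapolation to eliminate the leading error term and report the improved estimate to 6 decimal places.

0.687537

Order 1 gives 2^r = 2 and 2^r − 1 = 1.
2×0.8143495300 = 1.6286990600; 1.6286990600 − 0.9411621700 = 0.6875368900
Extrapolated: 0.6875368900 / 1 = 0.6875368900
Gap between inputs: 1.268e-01; correction applied: −0.1268126400.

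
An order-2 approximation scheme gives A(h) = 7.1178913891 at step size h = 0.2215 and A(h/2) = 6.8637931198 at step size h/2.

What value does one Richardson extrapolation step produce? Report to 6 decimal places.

6.779094

With r = 2 the leading error scales as h^2, so the weight is 2^2 = 4.
Top: 4(6.8637931198) − (7.1178913891) = 20.3372810901
Denominator 4 − 1 = 3.
R = 20.3372810901/3 = 6.7790936967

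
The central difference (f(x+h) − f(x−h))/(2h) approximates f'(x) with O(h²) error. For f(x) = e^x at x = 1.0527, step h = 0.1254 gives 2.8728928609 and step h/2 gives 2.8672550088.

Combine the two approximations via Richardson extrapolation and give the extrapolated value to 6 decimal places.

Error is O(h^2); halving h shrinks it by 2^2 = 4.
4*2.8672550088 − 2.8728928609 = 8.5961271743
8.5961271743 ÷ 3 = 2.8653757248

2.865376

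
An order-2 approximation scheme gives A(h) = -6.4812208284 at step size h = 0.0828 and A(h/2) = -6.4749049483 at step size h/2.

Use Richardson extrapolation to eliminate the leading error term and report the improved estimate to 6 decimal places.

Leading term ∝ h^2; use weight 4 = 2^2.
Top: 4(-6.4749049483) − (-6.4812208284) = -19.4183989648
(4*(-6.4749049483) − (-6.4812208284))/(4 − 1) = -6.4727996549

-6.472800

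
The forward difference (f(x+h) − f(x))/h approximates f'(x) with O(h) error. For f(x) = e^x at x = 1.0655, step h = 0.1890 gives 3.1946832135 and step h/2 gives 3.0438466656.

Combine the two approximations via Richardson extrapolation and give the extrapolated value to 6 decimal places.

With r = 1 the leading error scales as h^1, so the weight is 2^1 = 2.
2×3.0438466656 = 6.0876933312; subtract 3.1946832135 → 2.8930101177
Divide by 2^1 − 1 = 1.
So the Richardson estimate is 2.8930101177.
Gap between inputs: 1.508e-01; correction applied: −0.1508365479.

2.893010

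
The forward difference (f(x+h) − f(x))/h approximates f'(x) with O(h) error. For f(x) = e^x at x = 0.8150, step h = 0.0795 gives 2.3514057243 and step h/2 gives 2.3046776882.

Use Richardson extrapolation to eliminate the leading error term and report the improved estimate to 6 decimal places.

Order 1 gives 2^r = 2 and 2^r − 1 = 1.
Top: 2(2.3046776882) − (2.3514057243) = 2.2579496521
Divide by 2^1 − 1 = 1.
So the Richardson estimate is 2.2579496521.

2.257950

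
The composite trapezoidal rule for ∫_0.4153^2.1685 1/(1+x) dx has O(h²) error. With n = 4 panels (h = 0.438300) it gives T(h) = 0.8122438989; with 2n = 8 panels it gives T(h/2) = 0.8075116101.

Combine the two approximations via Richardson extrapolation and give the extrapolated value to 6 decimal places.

0.805934

The method has order 2: 2^2 = 4.
Difference of the inputs: 0.8075116101 − 0.8122438989 = -0.0047322888
Divide by 2^2 − 1 = 3: (-0.0047322888)/3 = -0.0015774296
R = A(h/2) + (A(h/2) − A(h))/3 = 0.8075116101 − 0.0015774296 = 0.8059341805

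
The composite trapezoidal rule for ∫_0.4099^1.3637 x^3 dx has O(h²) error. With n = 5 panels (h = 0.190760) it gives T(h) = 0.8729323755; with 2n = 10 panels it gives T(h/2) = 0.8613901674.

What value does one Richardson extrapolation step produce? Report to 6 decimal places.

Order 2 gives 2^r = 4 and 2^r − 1 = 3.
4 × 0.8613901674 = 3.4455606696; subtract 0.8729323755 → 2.5726282941
Extrapolated: 2.5726282941 / 3 = 0.8575427647
Shift from A(h/2): −0.0038474027.

0.857543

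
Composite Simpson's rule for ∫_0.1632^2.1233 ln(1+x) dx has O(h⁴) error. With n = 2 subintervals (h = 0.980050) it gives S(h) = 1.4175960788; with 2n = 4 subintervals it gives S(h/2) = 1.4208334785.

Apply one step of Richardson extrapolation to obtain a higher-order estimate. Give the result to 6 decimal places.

1.421049

r = 4: numerator weight 16, denominator 15.
Weighted: 22.7333356560 − 1.4175960788 = 21.3157395772
Divide by 2^4 − 1 = 15.
21.3157395772 ÷ 15 = 1.4210493051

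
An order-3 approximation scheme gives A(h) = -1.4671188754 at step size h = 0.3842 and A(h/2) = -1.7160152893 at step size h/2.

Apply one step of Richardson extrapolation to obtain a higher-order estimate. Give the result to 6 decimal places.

-1.751572

With r = 3 the leading error scales as h^3, so the weight is 2^3 = 8.
8 × (-1.7160152893) − (-1.4671188754) = -12.2610034390
Denominator 8 − 1 = 7.
Result: -1.7515719199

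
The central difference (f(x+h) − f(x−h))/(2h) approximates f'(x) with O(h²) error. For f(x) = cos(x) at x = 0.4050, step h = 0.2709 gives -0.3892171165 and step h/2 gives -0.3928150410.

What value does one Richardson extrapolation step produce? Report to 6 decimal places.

-0.394014

With r = 2 the leading error scales as h^2, so the weight is 2^2 = 4.
Weighted: (-1.5712601640) − (-0.3892171165) = -1.1820430475
Divide by 2^2 − 1 = 3.
Result: -0.3940143492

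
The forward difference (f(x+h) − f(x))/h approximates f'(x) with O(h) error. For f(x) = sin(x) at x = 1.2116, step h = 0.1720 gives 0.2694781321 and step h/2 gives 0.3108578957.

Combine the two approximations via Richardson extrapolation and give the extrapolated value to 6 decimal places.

With r = 1 the leading error scales as h^1, so the weight is 2^1 = 2.
Numerator 2×A(h/2) − A(h) = 2×0.3108578957 − 0.2694781321 = 0.3522376593
(2×0.3108578957 − 0.2694781321)/(2 − 1) = 0.3522376593

0.352238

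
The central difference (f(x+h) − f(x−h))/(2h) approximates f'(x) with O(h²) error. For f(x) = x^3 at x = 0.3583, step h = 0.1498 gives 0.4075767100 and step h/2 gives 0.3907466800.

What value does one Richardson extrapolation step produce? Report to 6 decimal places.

Leading term ∝ h^2; use weight 4 = 2^2.
Weighted: 1.5629867200 − 0.4075767100 = 1.1554100100
1.1554100100 ÷ 3 = 0.3851366700

0.385137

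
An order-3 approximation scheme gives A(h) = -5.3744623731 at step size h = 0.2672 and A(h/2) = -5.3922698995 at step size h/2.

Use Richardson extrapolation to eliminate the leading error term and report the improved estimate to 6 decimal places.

Leading term ∝ h^3; use weight 8 = 2^3.
Difference of the inputs: -5.3922698995 − (-5.3744623731) = -0.0178075264
Divide by 2^3 − 1 = 7: (-0.0178075264)/7 = -0.0025439323
R = A(h/2) + (A(h/2) − A(h))/7 = -5.3922698995 − 0.0025439323 = -5.3948138318

-5.394814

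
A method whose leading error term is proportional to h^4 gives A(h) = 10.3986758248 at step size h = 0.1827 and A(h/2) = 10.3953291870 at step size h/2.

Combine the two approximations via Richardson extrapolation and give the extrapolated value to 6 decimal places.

10.395106

r = 4: numerator weight 16, denominator 15.
16 × 10.3953291870 = 166.3252669920; subtract 10.3986758248 → 155.9265911672
Extrapolated: 155.9265911672 / 15 = 10.3951060778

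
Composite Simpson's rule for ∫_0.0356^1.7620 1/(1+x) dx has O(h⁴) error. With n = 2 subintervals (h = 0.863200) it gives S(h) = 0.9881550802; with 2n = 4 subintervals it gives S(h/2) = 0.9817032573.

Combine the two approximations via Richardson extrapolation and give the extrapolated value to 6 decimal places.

Order 4 gives 2^r = 16 and 2^r − 1 = 15.
16×0.9817032573 = 15.7072521168; 15.7072521168 − 0.9881550802 = 14.7190970366
Denominator 16 − 1 = 15.
R = 14.7190970366/15 = 0.9812731358

0.981273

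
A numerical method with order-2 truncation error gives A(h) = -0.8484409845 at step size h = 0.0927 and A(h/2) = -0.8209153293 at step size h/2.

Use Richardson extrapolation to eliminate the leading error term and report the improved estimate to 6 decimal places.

-0.811740

Method order is 2; weight 2^2 = 4.
Top: 4(-0.8209153293) − (-0.8484409845) = -2.4352203327
Divide by 2^2 − 1 = 3.
So the Richardson estimate is -0.8117401109.
Correction |R − A(h/2)| = 9.175e-03; gap |A(h/2) − A(h)| = 2.753e-02.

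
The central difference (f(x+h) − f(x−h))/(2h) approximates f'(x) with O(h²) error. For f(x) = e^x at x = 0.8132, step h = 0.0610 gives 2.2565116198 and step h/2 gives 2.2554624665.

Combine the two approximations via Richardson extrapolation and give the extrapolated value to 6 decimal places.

r = 2: numerator weight 4, denominator 3.
A(h/2) − A(h) = 2.2554624665 − 2.2565116198 = -0.0010491533
Correction (A(h/2) − A(h))/(4 − 1) = (-0.0010491533)/3 = -0.0003497178
R = 2.2554624665 − 0.0003497178 = 2.2551127487
Correction |R − A(h/2)| = 3.497e-04; gap |A(h/2) − A(h)| = 1.049e-03.

2.255113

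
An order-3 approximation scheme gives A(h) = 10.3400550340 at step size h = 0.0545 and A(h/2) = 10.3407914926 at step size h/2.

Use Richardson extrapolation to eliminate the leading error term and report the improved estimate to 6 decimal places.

10.340897

Leading term ∝ h^3; use weight 8 = 2^3.
8·10.3407914926 = 82.7263319408; 82.7263319408 − 10.3400550340 = 72.3862769068
(8·10.3407914926 − 10.3400550340)/(8 − 1) = 10.3408967010
Correction |R − A(h/2)| = 1.052e-04; gap |A(h/2) − A(h)| = 7.365e-04.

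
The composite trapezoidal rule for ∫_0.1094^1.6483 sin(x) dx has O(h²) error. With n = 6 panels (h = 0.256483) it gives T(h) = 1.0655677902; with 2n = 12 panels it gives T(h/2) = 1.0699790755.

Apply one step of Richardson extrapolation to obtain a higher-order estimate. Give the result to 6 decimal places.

1.071450

With r = 2 the leading error scales as h^2, so the weight is 2^2 = 4.
4 × 1.0699790755 = 4.2799163020; subtract 1.0655677902 → 3.2143485118
3.2143485118 ÷ 3 = 1.0714495039
Gap between inputs: 4.411e-03; correction applied: +0.0014704284.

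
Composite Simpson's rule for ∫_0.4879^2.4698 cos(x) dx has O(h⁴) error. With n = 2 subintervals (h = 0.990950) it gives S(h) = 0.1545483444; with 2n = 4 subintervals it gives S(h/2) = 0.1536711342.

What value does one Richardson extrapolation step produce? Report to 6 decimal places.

0.153613

Method order is 4; weight 2^4 = 16.
16 × 0.1536711342 = 2.4587381472; subtract 0.1545483444 → 2.3041898028
Divide by 2^4 − 1 = 15.
So the Richardson estimate is 0.1536126535.
Shift from A(h/2): −0.0000584807.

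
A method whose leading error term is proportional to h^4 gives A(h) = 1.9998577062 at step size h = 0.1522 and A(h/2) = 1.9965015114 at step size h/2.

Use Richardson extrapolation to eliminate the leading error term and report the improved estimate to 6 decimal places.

1.996278

Error is O(h^4); halving h shrinks it by 2^4 = 16.
A(h/2) − A(h) = 1.9965015114 − 1.9998577062 = -0.0033561948
Correction (A(h/2) − A(h))/(16 − 1) = (-0.0033561948)/15 = -0.0002237463
R = 1.9965015114 − 0.0002237463 = 1.9962777651
Correction |R − A(h/2)| = 2.237e-04; gap |A(h/2) − A(h)| = 3.356e-03.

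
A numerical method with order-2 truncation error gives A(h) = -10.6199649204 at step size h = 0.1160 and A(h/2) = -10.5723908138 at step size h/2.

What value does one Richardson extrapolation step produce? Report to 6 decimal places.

-10.556533

Leading term ∝ h^2; use weight 4 = 2^2.
4 × (-10.5723908138) − (-10.6199649204) = -31.6695983348
Denominator 4 − 1 = 3.
So the Richardson estimate is -10.5565327783.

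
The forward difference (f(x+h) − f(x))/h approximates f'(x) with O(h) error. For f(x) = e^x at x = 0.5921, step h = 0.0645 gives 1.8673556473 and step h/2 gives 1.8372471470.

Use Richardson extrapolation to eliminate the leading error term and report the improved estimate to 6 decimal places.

1.807139

The method has order 1: 2^1 = 2.
2*1.8372471470 = 3.6744942940; 3.6744942940 − 1.8673556473 = 1.8071386467
Denominator 2 − 1 = 1.
So the Richardson estimate is 1.8071386467.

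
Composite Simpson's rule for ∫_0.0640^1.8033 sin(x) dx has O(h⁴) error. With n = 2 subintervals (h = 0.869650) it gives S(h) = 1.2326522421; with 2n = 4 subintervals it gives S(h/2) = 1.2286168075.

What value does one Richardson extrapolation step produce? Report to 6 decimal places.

1.228348

Leading term ∝ h^4; use weight 16 = 2^4.
Weighted: 19.6578689200 − 1.2326522421 = 18.4252166779
Divide by 2^4 − 1 = 15.
Extrapolated: 18.4252166779 / 15 = 1.2283477785
Gap between inputs: 4.035e-03; correction applied: −0.0002690290.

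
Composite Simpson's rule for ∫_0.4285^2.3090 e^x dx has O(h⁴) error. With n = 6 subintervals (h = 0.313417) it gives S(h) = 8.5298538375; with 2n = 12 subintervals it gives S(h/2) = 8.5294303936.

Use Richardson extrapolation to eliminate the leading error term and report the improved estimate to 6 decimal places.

The method has order 4: 2^4 = 16.
A(h/2) − A(h) = 8.5294303936 − 8.5298538375 = -0.0004234439
Correction (A(h/2) − A(h))/(16 − 1) = (-0.0004234439)/15 = -0.0000282296
R = 8.5294303936 − 0.0000282296 = 8.5294021640

8.529402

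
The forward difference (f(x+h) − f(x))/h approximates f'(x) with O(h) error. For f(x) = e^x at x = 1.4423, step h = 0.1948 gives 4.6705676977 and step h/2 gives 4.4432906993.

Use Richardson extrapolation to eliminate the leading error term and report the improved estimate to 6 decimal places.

4.216014

r = 1: numerator weight 2, denominator 1.
2^1·A(h/2) = 8.8865813986; minus A(h) gives 4.2160137009.
Divide by 2^1 − 1 = 1.
4.2160137009 ÷ 1 = 4.2160137009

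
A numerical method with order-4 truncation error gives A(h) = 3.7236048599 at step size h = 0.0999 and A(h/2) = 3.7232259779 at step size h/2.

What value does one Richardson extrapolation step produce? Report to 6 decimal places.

3.723201

With r = 4 the leading error scales as h^4, so the weight is 2^4 = 16.
Weighted: 59.5716156464 − 3.7236048599 = 55.8480107865
Extrapolated: 55.8480107865 / 15 = 3.7232007191
Gap between inputs: 3.789e-04; correction applied: −0.0000252588.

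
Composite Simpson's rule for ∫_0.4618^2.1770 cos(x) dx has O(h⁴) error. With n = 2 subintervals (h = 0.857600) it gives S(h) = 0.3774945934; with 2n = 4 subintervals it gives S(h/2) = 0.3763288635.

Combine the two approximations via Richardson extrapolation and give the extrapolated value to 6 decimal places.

Order 4 gives 2^r = 16 and 2^r − 1 = 15.
16·0.3763288635 = 6.0212618160; 6.0212618160 − 0.3774945934 = 5.6437672226
R = 5.6437672226/15 = 0.3762511482

0.376251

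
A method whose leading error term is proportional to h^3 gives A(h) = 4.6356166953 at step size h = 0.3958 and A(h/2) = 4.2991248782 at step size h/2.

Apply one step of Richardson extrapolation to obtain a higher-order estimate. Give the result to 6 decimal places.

4.251055

Leading term ∝ h^3; use weight 8 = 2^3.
2^3 × A(h/2) = 34.3929990256; minus A(h) gives 29.7573823303.
R = 29.7573823303/7 = 4.2510546186
Gap between inputs: 3.365e-01; correction applied: −0.0480702596.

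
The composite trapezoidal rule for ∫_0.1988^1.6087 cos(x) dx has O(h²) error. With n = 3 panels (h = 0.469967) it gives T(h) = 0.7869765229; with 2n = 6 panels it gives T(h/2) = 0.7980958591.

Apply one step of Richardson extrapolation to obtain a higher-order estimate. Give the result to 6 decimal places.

Order 2 gives 2^r = 4 and 2^r − 1 = 3.
Top: 4(0.7980958591) − (0.7869765229) = 2.4054069135
Denominator 4 − 1 = 3.
Extrapolated: 2.4054069135 / 3 = 0.8018023045
Shift from A(h/2): +0.0037064454.

0.801802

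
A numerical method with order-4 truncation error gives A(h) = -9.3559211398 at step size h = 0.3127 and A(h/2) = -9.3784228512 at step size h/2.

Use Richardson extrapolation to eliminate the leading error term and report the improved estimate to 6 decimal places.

Error is O(h^4); halving h shrinks it by 2^4 = 16.
Numerator 16*A(h/2) − A(h) = 16*(-9.3784228512) − (-9.3559211398) = -140.6988444794
(-140.6988444794) ÷ 15 = -9.3799229653

-9.379923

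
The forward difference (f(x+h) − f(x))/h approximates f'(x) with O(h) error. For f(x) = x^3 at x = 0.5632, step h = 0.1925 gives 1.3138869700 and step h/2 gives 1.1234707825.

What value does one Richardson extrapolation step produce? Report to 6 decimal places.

0.933055

Order 1 gives 2^r = 2 and 2^r − 1 = 1.
2^1 × A(h/2) = 2.2469415650; minus A(h) gives 0.9330545950.
Divide by 2^1 − 1 = 1.
So the Richardson estimate is 0.9330545950.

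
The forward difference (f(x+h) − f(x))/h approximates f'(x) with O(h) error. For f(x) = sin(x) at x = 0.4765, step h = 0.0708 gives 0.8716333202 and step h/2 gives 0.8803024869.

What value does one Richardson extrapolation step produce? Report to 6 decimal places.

0.888972

Method order is 1; weight 2^1 = 2.
Weighted: 1.7606049738 − 0.8716333202 = 0.8889716536
0.8889716536 ÷ 1 = 0.8889716536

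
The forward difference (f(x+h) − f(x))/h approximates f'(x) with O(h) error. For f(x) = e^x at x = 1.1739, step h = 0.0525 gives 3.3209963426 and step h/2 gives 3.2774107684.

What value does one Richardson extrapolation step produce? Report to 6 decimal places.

3.233825

r = 1, so 2^r = 2.
2×3.2774107684 = 6.5548215368; 6.5548215368 − 3.3209963426 = 3.2338251942
3.2338251942 ÷ 1 = 3.2338251942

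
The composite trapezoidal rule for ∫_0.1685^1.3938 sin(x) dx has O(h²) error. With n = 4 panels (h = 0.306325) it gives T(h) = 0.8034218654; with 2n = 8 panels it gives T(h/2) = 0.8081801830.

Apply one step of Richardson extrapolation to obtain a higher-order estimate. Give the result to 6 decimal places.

Method order is 2; weight 2^2 = 4.
4*0.8081801830 = 3.2327207320; 3.2327207320 − 0.8034218654 = 2.4292988666
Extrapolated: 2.4292988666 / 3 = 0.8097662889

0.809766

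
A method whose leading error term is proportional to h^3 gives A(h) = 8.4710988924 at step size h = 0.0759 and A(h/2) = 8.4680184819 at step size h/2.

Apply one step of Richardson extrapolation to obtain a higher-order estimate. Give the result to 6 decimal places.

r = 3, so 2^r = 8.
A(h/2) − A(h) = 8.4680184819 − 8.4710988924 = -0.0030804105
Correction (A(h/2) − A(h))/(8 − 1) = (-0.0030804105)/7 = -0.0004400586
R = A(h/2) + (A(h/2) − A(h))/7 = 8.4680184819 − 0.0004400586 = 8.4675784233

8.467578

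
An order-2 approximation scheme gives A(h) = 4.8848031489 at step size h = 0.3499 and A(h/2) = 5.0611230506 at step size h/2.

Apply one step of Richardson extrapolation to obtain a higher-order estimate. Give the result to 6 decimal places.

r = 2: numerator weight 4, denominator 3.
4*5.0611230506 = 20.2444922024; subtract 4.8848031489 → 15.3596890535
R = 15.3596890535/3 = 5.1198963512
Correction |R − A(h/2)| = 5.877e-02; gap |A(h/2) − A(h)| = 1.763e-01.

5.119896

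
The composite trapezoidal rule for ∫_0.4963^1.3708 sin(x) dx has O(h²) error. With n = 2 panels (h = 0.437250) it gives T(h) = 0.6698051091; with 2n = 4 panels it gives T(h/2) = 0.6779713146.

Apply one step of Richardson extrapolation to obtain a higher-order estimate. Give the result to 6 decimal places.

Error is O(h^2); halving h shrinks it by 2^2 = 4.
4*0.6779713146 = 2.7118852584; 2.7118852584 − 0.6698051091 = 2.0420801493
2.0420801493 ÷ 3 = 0.6806933831
Correction |R − A(h/2)| = 2.722e-03; gap |A(h/2) − A(h)| = 8.166e-03.

0.680693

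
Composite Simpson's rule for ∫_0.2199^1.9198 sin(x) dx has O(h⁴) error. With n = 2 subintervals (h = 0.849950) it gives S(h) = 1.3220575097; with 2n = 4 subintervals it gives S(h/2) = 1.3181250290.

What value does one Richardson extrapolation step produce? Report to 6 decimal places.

1.317863

Method order is 4; weight 2^4 = 16.
Top: 16(1.3181250290) − (1.3220575097) = 19.7679429543
Extrapolated: 19.7679429543 / 15 = 1.3178628636
Correction |R − A(h/2)| = 2.622e-04; gap |A(h/2) − A(h)| = 3.932e-03.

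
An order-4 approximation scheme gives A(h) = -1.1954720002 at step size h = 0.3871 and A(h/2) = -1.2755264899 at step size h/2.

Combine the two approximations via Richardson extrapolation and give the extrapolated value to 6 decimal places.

-1.280863

r = 4, so 2^r = 16.
16*(-1.2755264899) − (-1.1954720002) = -19.2129518382
Divide by 2^4 − 1 = 15.
Result: -1.2808634559
Shift from A(h/2): −0.0053369660.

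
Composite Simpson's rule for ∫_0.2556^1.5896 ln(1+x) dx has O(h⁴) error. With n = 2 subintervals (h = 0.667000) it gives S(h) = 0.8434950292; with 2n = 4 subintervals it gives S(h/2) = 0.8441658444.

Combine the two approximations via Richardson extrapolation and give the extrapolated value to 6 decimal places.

With r = 4 the leading error scales as h^4, so the weight is 2^4 = 16.
Top: 16(0.8441658444) − (0.8434950292) = 12.6631584812
Denominator 16 − 1 = 15.
R = 12.6631584812/15 = 0.8442105654
Correction |R − A(h/2)| = 4.472e-05; gap |A(h/2) − A(h)| = 6.708e-04.

0.844211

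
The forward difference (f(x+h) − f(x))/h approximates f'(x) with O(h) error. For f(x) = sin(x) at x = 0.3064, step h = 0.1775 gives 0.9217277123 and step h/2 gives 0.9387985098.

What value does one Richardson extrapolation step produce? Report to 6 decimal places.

0.955869

The method has order 1: 2^1 = 2.
Weighted: 1.8775970196 − 0.9217277123 = 0.9558693073
(2 × 0.9387985098 − 0.9217277123)/(2 − 1) = 0.9558693073
Gap between inputs: 1.707e-02; correction applied: +0.0170707975.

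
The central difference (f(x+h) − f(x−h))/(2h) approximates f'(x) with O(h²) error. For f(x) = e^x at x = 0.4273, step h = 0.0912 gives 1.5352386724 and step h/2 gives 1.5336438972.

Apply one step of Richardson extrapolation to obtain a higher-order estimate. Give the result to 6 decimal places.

With r = 2 the leading error scales as h^2, so the weight is 2^2 = 4.
Weighted: 6.1345755888 − 1.5352386724 = 4.5993369164
Divide by 2^2 − 1 = 3.
(4 × 1.5336438972 − 1.5352386724)/(4 − 1) = 1.5331123055

1.533112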